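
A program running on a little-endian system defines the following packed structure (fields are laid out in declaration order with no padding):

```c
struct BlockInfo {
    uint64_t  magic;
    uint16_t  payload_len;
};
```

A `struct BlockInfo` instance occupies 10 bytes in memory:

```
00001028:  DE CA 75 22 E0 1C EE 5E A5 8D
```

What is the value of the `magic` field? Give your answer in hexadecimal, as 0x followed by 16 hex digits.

0x5EEE1CE02275CADE

`magic` is the first field, at byte offset 0, occupying 8 bytes.
Bytes at offsets 0..7: DE CA 75 22 E0 1C EE 5E.
Little-endian: lowest address holds the least-significant byte.
Reassemble most-significant byte first: 5E EE 1C E0 22 75 CA DE → 0x5EEE1CE02275CADE.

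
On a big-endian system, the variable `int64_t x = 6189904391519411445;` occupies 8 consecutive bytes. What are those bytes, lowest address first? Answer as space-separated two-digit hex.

6189904391519411445 in hexadecimal, padded to 64 bits, is 0x55E6F53FA2251CF5.
Split into bytes (most-significant first): 55 E6 F5 3F A2 25 1C F5.
Big-endian stores the most-significant byte at the lowest address.
So the memory order matches the most-significant-first order: 55 E6 F5 3F A2 25 1C F5.

55 E6 F5 3F A2 25 1C F5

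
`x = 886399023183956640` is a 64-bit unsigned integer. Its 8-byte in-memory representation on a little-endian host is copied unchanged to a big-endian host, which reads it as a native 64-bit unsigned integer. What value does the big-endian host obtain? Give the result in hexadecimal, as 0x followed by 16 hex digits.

0xA00A221A371F4D0C

886399023183956640 in 64-bit hexadecimal is 0x0C4D1F371A220AA0.
Stored little-endian, the bytes at ascending addresses are A0 0A 22 1A 37 1F 4D 0C.
Read back as big-endian, the last byte is least significant, giving 0xA00A221A371F4D0C.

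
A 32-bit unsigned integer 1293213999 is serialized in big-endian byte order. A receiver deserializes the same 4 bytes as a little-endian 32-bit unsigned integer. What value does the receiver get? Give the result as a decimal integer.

1293213999 in 32-bit hexadecimal is 0x4D14E12F.
Stored big-endian, the bytes at ascending addresses are 4D 14 E1 2F.
Read back as little-endian, the first byte is least significant, giving 0x2FE1144D.
0x2FE1144D = 803279949.

803279949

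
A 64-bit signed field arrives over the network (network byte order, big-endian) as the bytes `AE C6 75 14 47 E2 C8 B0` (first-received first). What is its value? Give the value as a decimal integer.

Big-endian: lowest address holds the most-significant byte.
The bytes are already most-significant first: 0xAEC6751447E2C8B0.
Top bit is set, so as a signed 64-bit value this is 0xAEC6751447E2C8B0 − 2^64 = -5852861935755540304.

-5852861935755540304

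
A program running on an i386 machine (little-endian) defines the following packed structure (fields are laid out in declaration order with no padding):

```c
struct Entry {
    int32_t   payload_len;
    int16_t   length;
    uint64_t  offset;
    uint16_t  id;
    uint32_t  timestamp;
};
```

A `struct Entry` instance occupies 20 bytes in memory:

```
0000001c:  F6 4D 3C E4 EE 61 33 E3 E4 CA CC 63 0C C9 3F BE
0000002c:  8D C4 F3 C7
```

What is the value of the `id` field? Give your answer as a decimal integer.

`id` follows `payload_len` (4 B), `length` (2 B), `offset` (8 B), so it starts at offset 4 + 2 + 8 = 14 and occupies 2 bytes.
Bytes at offsets 14..15: 3F BE.
Little-endian stores the least-significant byte at the lowest address.
Reassemble most-significant byte first: BE 3F → 0xBE3F.
0xBE3F = 48703.

48703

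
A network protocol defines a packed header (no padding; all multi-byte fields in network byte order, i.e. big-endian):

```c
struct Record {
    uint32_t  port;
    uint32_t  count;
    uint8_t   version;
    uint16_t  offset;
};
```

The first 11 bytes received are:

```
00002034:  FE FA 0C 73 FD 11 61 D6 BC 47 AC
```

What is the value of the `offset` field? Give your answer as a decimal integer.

18348

`offset` follows `port` (4 B), `count` (4 B), `version` (1 B), so it starts at offset 4 + 4 + 1 = 9 and occupies 2 bytes.
Bytes at offsets 9..10: 47 AC.
Big-endian: lowest address holds the most-significant byte.
The bytes are already most-significant first: 0x47AC.
0x47AC = 18348.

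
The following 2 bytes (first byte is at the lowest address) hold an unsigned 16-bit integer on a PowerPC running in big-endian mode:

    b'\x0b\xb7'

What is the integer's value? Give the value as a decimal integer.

Big-endian: lowest address holds the most-significant byte.
The bytes are already most-significant first: 0x0BB7.
0x0BB7 = 2999.

2999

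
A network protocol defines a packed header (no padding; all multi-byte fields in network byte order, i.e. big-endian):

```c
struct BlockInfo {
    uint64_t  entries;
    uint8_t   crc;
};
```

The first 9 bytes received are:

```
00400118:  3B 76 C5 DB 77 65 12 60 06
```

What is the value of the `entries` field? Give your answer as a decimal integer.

`entries` is the first field, at byte offset 0, occupying 8 bytes.
Bytes at offsets 0..7: 3B 76 C5 DB 77 65 12 60.
Big-endian stores the most-significant byte at the lowest address.
The bytes are already most-significant first: 0x3B76C5DB77651260.
0x3B76C5DB77651260 = 4284829641881227872.

4284829641881227872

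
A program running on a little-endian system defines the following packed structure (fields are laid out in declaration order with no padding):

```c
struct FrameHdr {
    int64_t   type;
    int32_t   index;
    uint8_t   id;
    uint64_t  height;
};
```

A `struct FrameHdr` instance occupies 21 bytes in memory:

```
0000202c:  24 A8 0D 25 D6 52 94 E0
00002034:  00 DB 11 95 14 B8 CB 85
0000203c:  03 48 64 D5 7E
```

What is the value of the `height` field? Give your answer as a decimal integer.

`height` follows `type` (8 B), `index` (4 B), `id` (1 B), so it starts at offset 8 + 4 + 1 = 13 and occupies 8 bytes.
Bytes at offsets 13..20: B8 CB 85 03 48 64 D5 7E.
Little-endian: lowest address holds the least-significant byte.
Reassemble most-significant byte first: 7E D5 64 48 03 85 CB B8 → 0x7ED564480385CBB8.
0x7ED564480385CBB8 = 9139321279277812664.

9139321279277812664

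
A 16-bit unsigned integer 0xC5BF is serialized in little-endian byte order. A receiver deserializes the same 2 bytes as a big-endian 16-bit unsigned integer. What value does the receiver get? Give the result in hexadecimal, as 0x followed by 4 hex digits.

Stored little-endian, the bytes at ascending addresses are BF C5.
Read back as big-endian, the last byte is least significant, giving 0xBFC5.

0xBFC5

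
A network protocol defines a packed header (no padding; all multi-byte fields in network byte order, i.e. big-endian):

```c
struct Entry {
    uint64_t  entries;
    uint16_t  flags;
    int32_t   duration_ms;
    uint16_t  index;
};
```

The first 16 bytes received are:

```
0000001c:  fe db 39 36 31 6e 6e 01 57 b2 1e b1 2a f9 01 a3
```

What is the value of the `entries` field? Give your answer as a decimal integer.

`entries` is the first field, at byte offset 0, occupying 8 bytes.
Bytes at offsets 0..7: FE DB 39 36 31 6E 6E 01.
In big-endian order the high byte comes first in memory.
The bytes are already most-significant first: 0xFEDB3936316E6E01.
0xFEDB3936316E6E01 = 18364334810453667329.

18364334810453667329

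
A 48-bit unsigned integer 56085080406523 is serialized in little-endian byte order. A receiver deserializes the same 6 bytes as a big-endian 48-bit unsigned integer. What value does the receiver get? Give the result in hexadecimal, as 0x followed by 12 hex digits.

0xFB794B530233

56085080406523 in 48-bit hexadecimal is 0x3302534B79FB.
Stored little-endian, the bytes at ascending addresses are FB 79 4B 53 02 33.
Read back as big-endian, the last byte is least significant, giving 0xFB794B530233.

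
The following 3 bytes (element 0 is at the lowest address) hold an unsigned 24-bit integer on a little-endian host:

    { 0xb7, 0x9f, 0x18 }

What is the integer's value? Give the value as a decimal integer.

1613751

Little-endian stores the least-significant byte at the lowest address.
Reassemble most-significant byte first: 18 9F B7 → 0x189FB7.
0x189FB7 = 1613751.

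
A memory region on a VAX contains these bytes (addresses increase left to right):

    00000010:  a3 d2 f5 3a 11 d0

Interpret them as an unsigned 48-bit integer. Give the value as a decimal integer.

228772422210211

Little-endian stores the least-significant byte at the lowest address.
Reassemble most-significant byte first: D0 11 3A F5 D2 A3 → 0xD0113AF5D2A3.
0xD0113AF5D2A3 = 228772422210211.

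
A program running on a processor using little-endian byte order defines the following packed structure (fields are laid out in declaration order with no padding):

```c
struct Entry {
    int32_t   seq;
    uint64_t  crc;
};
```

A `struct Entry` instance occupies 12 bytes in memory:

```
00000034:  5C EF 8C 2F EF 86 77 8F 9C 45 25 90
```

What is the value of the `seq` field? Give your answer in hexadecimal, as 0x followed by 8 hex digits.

`seq` is the first field, at byte offset 0, occupying 4 bytes.
Bytes at offsets 0..3: 5C EF 8C 2F.
In little-endian order the low byte comes first in memory.
Reassemble most-significant byte first: 2F 8C EF 5C → 0x2F8CEF5C.

0x2F8CEF5C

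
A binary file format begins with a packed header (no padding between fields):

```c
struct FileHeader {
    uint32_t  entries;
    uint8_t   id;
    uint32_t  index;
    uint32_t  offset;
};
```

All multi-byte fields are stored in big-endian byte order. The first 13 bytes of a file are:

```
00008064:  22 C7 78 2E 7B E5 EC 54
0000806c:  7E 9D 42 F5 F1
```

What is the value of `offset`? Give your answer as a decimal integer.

`offset` follows `entries` (4 B), `id` (1 B), `index` (4 B), so it starts at offset 4 + 1 + 4 = 9 and occupies 4 bytes.
Bytes at offsets 9..12: 9D 42 F5 F1.
In big-endian order the high byte comes first in memory.
The bytes are already most-significant first: 0x9D42F5F1.
0x9D42F5F1 = 2638411249.

2638411249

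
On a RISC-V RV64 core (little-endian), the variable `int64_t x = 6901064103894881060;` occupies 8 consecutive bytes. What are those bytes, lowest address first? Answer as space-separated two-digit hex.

24 93 DA 34 3D 81 C5 5F

6901064103894881060 in hexadecimal, padded to 64 bits, is 0x5FC5813D34DA9324.
Split into bytes (most-significant first): 5F C5 81 3D 34 DA 93 24.
In little-endian order the low byte comes first in memory.
So at ascending addresses the bytes are 24 93 DA 34 3D 81 C5 5F.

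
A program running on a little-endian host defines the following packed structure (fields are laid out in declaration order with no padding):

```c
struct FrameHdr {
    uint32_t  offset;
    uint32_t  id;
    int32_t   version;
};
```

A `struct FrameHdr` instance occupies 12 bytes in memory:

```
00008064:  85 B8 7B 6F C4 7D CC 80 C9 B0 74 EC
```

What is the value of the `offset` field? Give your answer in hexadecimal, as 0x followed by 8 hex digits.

0x6F7BB885

`offset` is the first field, at byte offset 0, occupying 4 bytes.
Bytes at offsets 0..3: 85 B8 7B 6F.
Little-endian: lowest address holds the least-significant byte.
Reassemble most-significant byte first: 6F 7B B8 85 → 0x6F7BB885.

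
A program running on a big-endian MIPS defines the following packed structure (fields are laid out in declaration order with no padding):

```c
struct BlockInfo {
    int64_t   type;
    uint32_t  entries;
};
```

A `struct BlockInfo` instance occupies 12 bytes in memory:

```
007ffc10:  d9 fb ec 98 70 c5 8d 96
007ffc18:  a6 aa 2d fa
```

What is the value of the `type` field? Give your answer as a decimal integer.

-2739335808853635690

`type` is the first field, at byte offset 0, occupying 8 bytes.
Bytes at offsets 0..7: D9 FB EC 98 70 C5 8D 96.
Big-endian stores the most-significant byte at the lowest address.
The bytes are already most-significant first: 0xD9FBEC9870C58D96.
Top bit is set, so as a signed 64-bit value this is 0xD9FBEC9870C58D96 − 2^64 = -2739335808853635690.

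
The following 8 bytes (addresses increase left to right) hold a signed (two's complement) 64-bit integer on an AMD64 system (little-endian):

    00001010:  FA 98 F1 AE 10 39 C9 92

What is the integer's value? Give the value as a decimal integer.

-7869696130035902214

In little-endian order the low byte comes first in memory.
Reassemble most-significant byte first: 92 C9 39 10 AE F1 98 FA → 0x92C93910AEF198FA.
Top bit is set, so as a signed 64-bit value this is 0x92C93910AEF198FA − 2^64 = -7869696130035902214.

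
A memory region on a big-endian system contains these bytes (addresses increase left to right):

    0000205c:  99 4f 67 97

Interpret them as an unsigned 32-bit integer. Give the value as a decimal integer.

In big-endian order the high byte comes first in memory.
The bytes are already most-significant first: 0x994F6797.
0x994F6797 = 2572117911.

2572117911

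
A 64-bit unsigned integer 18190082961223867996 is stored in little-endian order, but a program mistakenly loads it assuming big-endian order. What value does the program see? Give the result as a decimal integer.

18190082961223867996 in 64-bit hexadecimal is 0xFC702813FAA25E5C.
Stored little-endian, the bytes at ascending addresses are 5C 5E A2 FA 13 28 70 FC.
Read back as big-endian, the last byte is least significant, giving 0x5C5EA2FA132870FC.
0x5C5EA2FA132870FC = 6655936494247112956.

6655936494247112956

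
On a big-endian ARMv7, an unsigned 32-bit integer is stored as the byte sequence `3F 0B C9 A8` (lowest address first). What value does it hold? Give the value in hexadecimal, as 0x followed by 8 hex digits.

0x3F0BC9A8

Big-endian stores the most-significant byte at the lowest address.
The bytes are already most-significant first: 0x3F0BC9A8.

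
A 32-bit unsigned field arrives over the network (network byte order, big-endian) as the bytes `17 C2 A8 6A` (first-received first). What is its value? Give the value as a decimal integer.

Big-endian: lowest address holds the most-significant byte.
The bytes are already most-significant first: 0x17C2A86A.
0x17C2A86A = 398633066.

398633066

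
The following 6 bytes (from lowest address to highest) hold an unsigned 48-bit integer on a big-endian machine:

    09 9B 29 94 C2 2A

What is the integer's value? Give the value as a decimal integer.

Big-endian stores the most-significant byte at the lowest address.
The bytes are already most-significant first: 0x099B2994C22A.
0x099B2994C22A = 10562022195754.

10562022195754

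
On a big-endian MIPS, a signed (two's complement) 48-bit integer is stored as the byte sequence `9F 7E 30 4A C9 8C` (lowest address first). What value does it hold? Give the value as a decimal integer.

In big-endian order the high byte comes first in memory.
The bytes are already most-significant first: 0x9F7E304AC98C.
Top bit is set, so as a signed 48-bit value this is 0x9F7E304AC98C − 2^48 = -106110651807348.

-106110651807348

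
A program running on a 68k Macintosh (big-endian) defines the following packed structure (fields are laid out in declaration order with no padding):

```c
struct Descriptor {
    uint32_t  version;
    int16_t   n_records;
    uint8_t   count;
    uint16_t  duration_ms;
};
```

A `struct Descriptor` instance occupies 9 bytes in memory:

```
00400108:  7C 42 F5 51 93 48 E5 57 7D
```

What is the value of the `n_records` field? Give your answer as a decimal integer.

-27832

`n_records` follows `version` (4 bytes), so it starts at byte offset 4 and occupies 2 bytes.
Bytes at offsets 4..5: 93 48.
Big-endian stores the most-significant byte at the lowest address.
The bytes are already most-significant first: 0x9348.
Top bit is set, so as a signed 16-bit value this is 0x9348 − 2^16 = -27832.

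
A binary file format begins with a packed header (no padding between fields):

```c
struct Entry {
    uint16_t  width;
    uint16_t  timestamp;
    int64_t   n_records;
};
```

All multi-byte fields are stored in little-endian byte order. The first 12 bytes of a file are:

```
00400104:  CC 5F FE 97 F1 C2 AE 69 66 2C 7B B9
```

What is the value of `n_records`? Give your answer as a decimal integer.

`n_records` follows `width` (2 B), `timestamp` (2 B), so it starts at offset 2 + 2 = 4 and occupies 8 bytes.
Bytes at offsets 4..11: F1 C2 AE 69 66 2C 7B B9.
In little-endian order the low byte comes first in memory.
Reassemble most-significant byte first: B9 7B 2C 66 69 AE C2 F1 → 0xB97B2C6669AEC2F1.
Top bit is set, so as a signed 64-bit value this is 0xB97B2C6669AEC2F1 − 2^64 = -5081418936186125583.

-5081418936186125583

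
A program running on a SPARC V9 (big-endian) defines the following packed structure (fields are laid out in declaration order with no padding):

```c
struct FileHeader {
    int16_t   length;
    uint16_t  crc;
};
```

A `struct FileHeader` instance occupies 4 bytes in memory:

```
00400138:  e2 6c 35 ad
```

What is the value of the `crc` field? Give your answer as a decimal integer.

`crc` follows `length` (2 bytes), so it starts at byte offset 2 and occupies 2 bytes.
Bytes at offsets 2..3: 35 AD.
In big-endian order the high byte comes first in memory.
The bytes are already most-significant first: 0x35AD.
0x35AD = 13741.

13741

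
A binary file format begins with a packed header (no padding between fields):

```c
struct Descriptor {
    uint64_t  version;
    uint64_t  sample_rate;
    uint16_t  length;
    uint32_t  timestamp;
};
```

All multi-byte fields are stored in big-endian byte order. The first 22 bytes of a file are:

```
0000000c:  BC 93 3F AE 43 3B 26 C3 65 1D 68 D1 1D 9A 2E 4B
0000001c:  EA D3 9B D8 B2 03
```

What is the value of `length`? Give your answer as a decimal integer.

60115

`length` follows `version` (8 B), `sample_rate` (8 B), so it starts at offset 8 + 8 = 16 and occupies 2 bytes.
Bytes at offsets 16..17: EA D3.
Big-endian stores the most-significant byte at the lowest address.
The bytes are already most-significant first: 0xEAD3.
0xEAD3 = 60115.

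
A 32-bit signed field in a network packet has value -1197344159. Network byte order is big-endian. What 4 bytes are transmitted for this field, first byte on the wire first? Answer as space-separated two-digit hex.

B8 A1 FA 61

Two's complement of -1197344159 in 32 bits: 1197344159 = 0x475E059F; invert → 0xB8A1FA60; add 1 → 0xB8A1FA61.
Split into bytes (most-significant first): B8 A1 FA 61.
Big-endian stores the most-significant byte at the lowest address.
So the memory order matches the most-significant-first order: B8 A1 FA 61.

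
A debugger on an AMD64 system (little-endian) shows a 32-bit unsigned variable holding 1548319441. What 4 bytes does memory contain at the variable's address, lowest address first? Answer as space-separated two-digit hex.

1548319441 in hexadecimal, padded to 32 bits, is 0x5C497AD1.
Split into bytes (most-significant first): 5C 49 7A D1.
In little-endian order the low byte comes first in memory.
So at ascending addresses the bytes are D1 7A 49 5C.

D1 7A 49 5C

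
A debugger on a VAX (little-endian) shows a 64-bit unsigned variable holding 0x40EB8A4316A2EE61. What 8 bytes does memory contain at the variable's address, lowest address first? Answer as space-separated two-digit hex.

61 EE A2 16 43 8A EB 40

Split into bytes (most-significant first): 40 EB 8A 43 16 A2 EE 61.
Little-endian stores the least-significant byte at the lowest address.
So at ascending addresses the bytes are 61 EE A2 16 43 8A EB 40.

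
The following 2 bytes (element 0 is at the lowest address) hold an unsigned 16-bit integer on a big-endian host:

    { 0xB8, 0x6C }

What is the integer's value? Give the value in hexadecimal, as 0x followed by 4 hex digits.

Big-endian: lowest address holds the most-significant byte.
The bytes are already most-significant first: 0xB86C.

0xB86C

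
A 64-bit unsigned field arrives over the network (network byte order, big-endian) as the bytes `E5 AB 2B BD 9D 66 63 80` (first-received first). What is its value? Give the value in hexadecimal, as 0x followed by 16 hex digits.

Big-endian: lowest address holds the most-significant byte.
The bytes are already most-significant first: 0xE5AB2BBD9D666380.

0xE5AB2BBD9D666380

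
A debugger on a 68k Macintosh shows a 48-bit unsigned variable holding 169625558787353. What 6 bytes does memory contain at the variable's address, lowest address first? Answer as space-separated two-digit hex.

169625558787353 in hexadecimal, padded to 48 bits, is 0x9A46072D2519.
Split into bytes (most-significant first): 9A 46 07 2D 25 19.
Big-endian stores the most-significant byte at the lowest address.
So the memory order matches the most-significant-first order: 9A 46 07 2D 25 19.

9A 46 07 2D 25 19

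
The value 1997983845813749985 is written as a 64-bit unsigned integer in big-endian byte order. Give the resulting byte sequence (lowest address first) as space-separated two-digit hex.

1B BA 43 B8 D4 B2 88 E1

1997983845813749985 in hexadecimal, padded to 64 bits, is 0x1BBA43B8D4B288E1.
Split into bytes (most-significant first): 1B BA 43 B8 D4 B2 88 E1.
In big-endian order the high byte comes first in memory.
So the memory order matches the most-significant-first order: 1B BA 43 B8 D4 B2 88 E1.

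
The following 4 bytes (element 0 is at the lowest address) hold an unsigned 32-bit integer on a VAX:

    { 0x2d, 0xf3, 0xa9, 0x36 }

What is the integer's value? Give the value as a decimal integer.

917107501

Little-endian: lowest address holds the least-significant byte.
Reassemble most-significant byte first: 36 A9 F3 2D → 0x36A9F32D.
0x36A9F32D = 917107501.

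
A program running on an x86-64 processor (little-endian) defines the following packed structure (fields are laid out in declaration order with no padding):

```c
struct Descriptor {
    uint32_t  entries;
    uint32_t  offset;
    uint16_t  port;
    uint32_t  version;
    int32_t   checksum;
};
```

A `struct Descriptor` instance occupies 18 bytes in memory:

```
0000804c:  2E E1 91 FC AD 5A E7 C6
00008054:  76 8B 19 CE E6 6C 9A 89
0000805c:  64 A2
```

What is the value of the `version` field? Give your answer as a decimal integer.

`version` follows `entries` (4 B), `offset` (4 B), `port` (2 B), so it starts at offset 4 + 4 + 2 = 10 and occupies 4 bytes.
Bytes at offsets 10..13: 19 CE E6 6C.
Little-endian: lowest address holds the least-significant byte.
Reassemble most-significant byte first: 6C E6 CE 19 → 0x6CE6CE19.
0x6CE6CE19 = 1827065369.

1827065369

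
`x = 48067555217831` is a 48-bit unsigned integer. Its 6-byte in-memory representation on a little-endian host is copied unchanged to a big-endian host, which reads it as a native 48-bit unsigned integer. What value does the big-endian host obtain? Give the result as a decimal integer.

48067555217831 in 48-bit hexadecimal is 0x2BB7998DD1A7.
Stored little-endian, the bytes at ascending addresses are A7 D1 8D 99 B7 2B.
Read back as big-endian, the last byte is least significant, giving 0xA7D18D99B72B.
0xA7D18D99B72B = 184518465664811.

184518465664811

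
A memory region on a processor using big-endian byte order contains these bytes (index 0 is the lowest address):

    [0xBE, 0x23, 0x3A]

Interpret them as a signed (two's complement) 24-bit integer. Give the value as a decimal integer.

-4316358

In big-endian order the high byte comes first in memory.
The bytes are already most-significant first: 0xBE233A.
Top bit is set, so as a signed 24-bit value this is 0xBE233A − 2^24 = -4316358.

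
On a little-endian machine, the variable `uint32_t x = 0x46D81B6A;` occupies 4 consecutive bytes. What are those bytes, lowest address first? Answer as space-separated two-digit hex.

Split into bytes (most-significant first): 46 D8 1B 6A.
Little-endian: lowest address holds the least-significant byte.
So at ascending addresses the bytes are 6A 1B D8 46.

6A 1B D8 46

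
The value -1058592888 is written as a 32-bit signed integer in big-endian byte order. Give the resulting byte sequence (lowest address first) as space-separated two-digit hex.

Two's complement of -1058592888 in 32 bits: 1058592888 = 0x3F18D878; invert → 0xC0E72787; add 1 → 0xC0E72788.
Split into bytes (most-significant first): C0 E7 27 88.
Big-endian stores the most-significant byte at the lowest address.
So the memory order matches the most-significant-first order: C0 E7 27 88.

C0 E7 27 88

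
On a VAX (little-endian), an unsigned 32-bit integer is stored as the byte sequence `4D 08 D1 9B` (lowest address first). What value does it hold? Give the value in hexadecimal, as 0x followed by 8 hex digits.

Little-endian: lowest address holds the least-significant byte.
Reassemble most-significant byte first: 9B D1 08 4D → 0x9BD1084D.

0x9BD1084D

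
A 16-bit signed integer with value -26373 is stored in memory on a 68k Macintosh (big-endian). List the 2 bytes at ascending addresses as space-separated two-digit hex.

98 FB

Two's complement of -26373 in 16 bits: 26373 = 0x6705; invert → 0x98FA; add 1 → 0x98FB.
Split into bytes (most-significant first): 98 FB.
Big-endian stores the most-significant byte at the lowest address.
So the memory order matches the most-significant-first order: 98 FB.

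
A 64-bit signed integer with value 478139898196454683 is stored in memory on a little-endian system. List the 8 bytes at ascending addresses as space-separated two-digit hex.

478139898196454683 in hexadecimal, padded to 64 bits, is 0x06A2B1B440F0ED1B.
Split into bytes (most-significant first): 06 A2 B1 B4 40 F0 ED 1B.
Little-endian: lowest address holds the least-significant byte.
So at ascending addresses the bytes are 1B ED F0 40 B4 B1 A2 06.

1B ED F0 40 B4 B1 A2 06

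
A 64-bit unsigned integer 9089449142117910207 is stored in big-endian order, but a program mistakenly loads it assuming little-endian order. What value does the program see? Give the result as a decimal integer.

13818990032170853502

9089449142117910207 in 64-bit hexadecimal is 0x7E2435D637EAC6BF.
Stored big-endian, the bytes at ascending addresses are 7E 24 35 D6 37 EA C6 BF.
Read back as little-endian, the first byte is least significant, giving 0xBFC6EA37D635247E.
0xBFC6EA37D635247E = 13818990032170853502.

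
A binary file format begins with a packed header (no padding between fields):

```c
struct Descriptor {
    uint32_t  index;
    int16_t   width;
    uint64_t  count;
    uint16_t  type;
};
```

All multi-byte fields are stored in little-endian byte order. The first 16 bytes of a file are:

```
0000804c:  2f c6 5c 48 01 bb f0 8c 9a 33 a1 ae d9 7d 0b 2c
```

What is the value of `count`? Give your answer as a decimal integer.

9068471332065938672

`count` follows `index` (4 B), `width` (2 B), so it starts at offset 4 + 2 = 6 and occupies 8 bytes.
Bytes at offsets 6..13: F0 8C 9A 33 A1 AE D9 7D.
Little-endian: lowest address holds the least-significant byte.
Reassemble most-significant byte first: 7D D9 AE A1 33 9A 8C F0 → 0x7DD9AEA1339A8CF0.
0x7DD9AEA1339A8CF0 = 9068471332065938672.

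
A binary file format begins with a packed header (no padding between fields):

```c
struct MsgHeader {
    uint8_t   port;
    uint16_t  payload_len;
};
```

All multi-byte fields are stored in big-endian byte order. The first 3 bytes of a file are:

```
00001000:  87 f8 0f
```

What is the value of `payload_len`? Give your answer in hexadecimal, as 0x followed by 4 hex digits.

0xF80F

`payload_len` follows `port` (1 byte), so it starts at byte offset 1 and occupies 2 bytes.
Bytes at offsets 1..2: F8 0F.
Big-endian: lowest address holds the most-significant byte.
The bytes are already most-significant first: 0xF80F.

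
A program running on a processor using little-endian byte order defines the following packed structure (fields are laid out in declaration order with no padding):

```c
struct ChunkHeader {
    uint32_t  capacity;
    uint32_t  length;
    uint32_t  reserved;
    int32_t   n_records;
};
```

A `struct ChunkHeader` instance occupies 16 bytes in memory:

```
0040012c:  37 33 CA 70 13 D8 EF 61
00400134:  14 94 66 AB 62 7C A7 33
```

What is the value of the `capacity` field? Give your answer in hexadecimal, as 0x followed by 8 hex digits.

0x70CA3337

`capacity` is the first field, at byte offset 0, occupying 4 bytes.
Bytes at offsets 0..3: 37 33 CA 70.
In little-endian order the low byte comes first in memory.
Reassemble most-significant byte first: 70 CA 33 37 → 0x70CA3337.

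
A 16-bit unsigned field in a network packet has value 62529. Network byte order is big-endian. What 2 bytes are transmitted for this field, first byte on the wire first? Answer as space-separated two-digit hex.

F4 41

62529 in hexadecimal, padded to 16 bits, is 0xF441.
Split into bytes (most-significant first): F4 41.
Big-endian: lowest address holds the most-significant byte.
So the memory order matches the most-significant-first order: F4 41.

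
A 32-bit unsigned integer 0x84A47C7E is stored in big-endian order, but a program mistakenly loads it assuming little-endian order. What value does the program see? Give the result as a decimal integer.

2122097796

Stored big-endian, the bytes at ascending addresses are 84 A4 7C 7E.
Read back as little-endian, the first byte is least significant, giving 0x7E7CA484.
0x7E7CA484 = 2122097796.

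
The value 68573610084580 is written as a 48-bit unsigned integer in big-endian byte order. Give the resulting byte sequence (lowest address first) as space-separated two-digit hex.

68573610084580 in hexadecimal, padded to 48 bits, is 0x3E5E09AB88E4.
Split into bytes (most-significant first): 3E 5E 09 AB 88 E4.
Big-endian stores the most-significant byte at the lowest address.
So the memory order matches the most-significant-first order: 3E 5E 09 AB 88 E4.

3E 5E 09 AB 88 E4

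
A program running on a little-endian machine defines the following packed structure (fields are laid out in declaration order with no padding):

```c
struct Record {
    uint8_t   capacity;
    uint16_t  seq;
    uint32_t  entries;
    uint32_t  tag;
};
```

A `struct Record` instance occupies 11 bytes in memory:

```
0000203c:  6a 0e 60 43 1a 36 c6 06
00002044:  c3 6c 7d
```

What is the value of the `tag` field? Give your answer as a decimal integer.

`tag` follows `capacity` (1 B), `seq` (2 B), `entries` (4 B), so it starts at offset 1 + 2 + 4 = 7 and occupies 4 bytes.
Bytes at offsets 7..10: 06 C3 6C 7D.
Little-endian stores the least-significant byte at the lowest address.
Reassemble most-significant byte first: 7D 6C C3 06 → 0x7D6CC306.
0x7D6CC306 = 2104279814.

2104279814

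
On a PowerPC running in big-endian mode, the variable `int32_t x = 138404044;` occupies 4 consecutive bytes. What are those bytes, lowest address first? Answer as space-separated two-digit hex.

08 3F E0 CC

138404044 in hexadecimal, padded to 32 bits, is 0x083FE0CC.
Split into bytes (most-significant first): 08 3F E0 CC.
Big-endian stores the most-significant byte at the lowest address.
So the memory order matches the most-significant-first order: 08 3F E0 CC.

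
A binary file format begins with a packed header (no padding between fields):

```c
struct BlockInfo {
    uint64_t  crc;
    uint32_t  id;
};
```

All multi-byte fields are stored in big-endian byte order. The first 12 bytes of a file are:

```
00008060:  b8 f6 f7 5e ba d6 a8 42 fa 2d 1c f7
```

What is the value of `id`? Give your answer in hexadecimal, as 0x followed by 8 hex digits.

`id` follows `crc` (8 bytes), so it starts at byte offset 8 and occupies 4 bytes.
Bytes at offsets 8..11: FA 2D 1C F7.
Big-endian stores the most-significant byte at the lowest address.
The bytes are already most-significant first: 0xFA2D1CF7.

0xFA2D1CF7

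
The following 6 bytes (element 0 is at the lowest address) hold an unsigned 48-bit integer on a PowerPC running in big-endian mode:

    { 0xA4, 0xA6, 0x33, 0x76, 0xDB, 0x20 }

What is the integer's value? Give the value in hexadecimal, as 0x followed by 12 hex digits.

0xA4A63376DB20

Big-endian stores the most-significant byte at the lowest address.
The bytes are already most-significant first: 0xA4A63376DB20.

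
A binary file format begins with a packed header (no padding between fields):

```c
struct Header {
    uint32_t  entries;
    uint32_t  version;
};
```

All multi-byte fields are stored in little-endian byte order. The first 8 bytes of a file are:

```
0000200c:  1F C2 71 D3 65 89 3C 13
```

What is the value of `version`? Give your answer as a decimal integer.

`version` follows `entries` (4 bytes), so it starts at byte offset 4 and occupies 4 bytes.
Bytes at offsets 4..7: 65 89 3C 13.
In little-endian order the low byte comes first in memory.
Reassemble most-significant byte first: 13 3C 89 65 → 0x133C8965.
0x133C8965 = 322734437.

322734437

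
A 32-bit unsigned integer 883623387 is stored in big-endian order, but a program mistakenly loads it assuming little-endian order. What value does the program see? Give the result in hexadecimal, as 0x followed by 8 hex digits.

0xDB05AB34

883623387 in 32-bit hexadecimal is 0x34AB05DB.
Stored big-endian, the bytes at ascending addresses are 34 AB 05 DB.
Read back as little-endian, the first byte is least significant, giving 0xDB05AB34.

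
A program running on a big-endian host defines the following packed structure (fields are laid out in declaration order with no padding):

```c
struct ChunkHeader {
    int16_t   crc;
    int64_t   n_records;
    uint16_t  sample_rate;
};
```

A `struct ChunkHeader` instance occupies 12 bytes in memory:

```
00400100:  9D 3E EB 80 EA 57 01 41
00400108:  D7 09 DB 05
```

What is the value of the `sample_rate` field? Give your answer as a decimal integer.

`sample_rate` follows `crc` (2 B), `n_records` (8 B), so it starts at offset 2 + 8 = 10 and occupies 2 bytes.
Bytes at offsets 10..11: DB 05.
Big-endian stores the most-significant byte at the lowest address.
The bytes are already most-significant first: 0xDB05.
0xDB05 = 56069.

56069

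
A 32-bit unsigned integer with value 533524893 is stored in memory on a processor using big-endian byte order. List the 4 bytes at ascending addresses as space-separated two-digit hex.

533524893 in hexadecimal, padded to 32 bits, is 0x1FCCF19D.
Split into bytes (most-significant first): 1F CC F1 9D.
Big-endian stores the most-significant byte at the lowest address.
So the memory order matches the most-significant-first order: 1F CC F1 9D.

1F CC F1 9D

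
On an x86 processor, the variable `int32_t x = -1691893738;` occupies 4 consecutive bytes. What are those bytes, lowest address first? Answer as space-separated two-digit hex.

Two's complement of -1691893738 in 32 bits: 1691893738 = 0x64D83FEA; invert → 0x9B27C015; add 1 → 0x9B27C016.
Split into bytes (most-significant first): 9B 27 C0 16.
Little-endian stores the least-significant byte at the lowest address.
So at ascending addresses the bytes are 16 C0 27 9B.

16 C0 27 9B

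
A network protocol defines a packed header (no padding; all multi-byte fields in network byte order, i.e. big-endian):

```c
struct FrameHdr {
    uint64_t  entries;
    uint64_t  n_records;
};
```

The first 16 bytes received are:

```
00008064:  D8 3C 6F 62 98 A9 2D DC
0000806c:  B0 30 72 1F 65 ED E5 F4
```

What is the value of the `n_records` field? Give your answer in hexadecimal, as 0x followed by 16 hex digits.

`n_records` follows `entries` (8 bytes), so it starts at byte offset 8 and occupies 8 bytes.
Bytes at offsets 8..15: B0 30 72 1F 65 ED E5 F4.
Big-endian stores the most-significant byte at the lowest address.
The bytes are already most-significant first: 0xB030721F65EDE5F4.

0xB030721F65EDE5F4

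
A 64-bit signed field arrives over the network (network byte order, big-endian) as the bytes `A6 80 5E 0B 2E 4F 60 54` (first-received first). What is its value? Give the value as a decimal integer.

-6449051264279945132

Big-endian stores the most-significant byte at the lowest address.
The bytes are already most-significant first: 0xA6805E0B2E4F6054.
Top bit is set, so as a signed 64-bit value this is 0xA6805E0B2E4F6054 − 2^64 = -6449051264279945132.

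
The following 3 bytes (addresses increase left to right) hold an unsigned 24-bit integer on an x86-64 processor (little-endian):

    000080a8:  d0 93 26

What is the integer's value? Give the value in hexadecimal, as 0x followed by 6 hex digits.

In little-endian order the low byte comes first in memory.
Reassemble most-significant byte first: 26 93 D0 → 0x2693D0.

0x2693D0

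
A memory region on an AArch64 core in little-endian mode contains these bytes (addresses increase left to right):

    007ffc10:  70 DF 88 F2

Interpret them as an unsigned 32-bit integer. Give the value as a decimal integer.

Little-endian stores the least-significant byte at the lowest address.
Reassemble most-significant byte first: F2 88 DF 70 → 0xF288DF70.
0xF288DF70 = 4069056368.

4069056368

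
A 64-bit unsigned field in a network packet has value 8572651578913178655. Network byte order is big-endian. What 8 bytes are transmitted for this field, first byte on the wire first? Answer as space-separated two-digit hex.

8572651578913178655 in hexadecimal, padded to 64 bits, is 0x76F82D30F04FC41F.
Split into bytes (most-significant first): 76 F8 2D 30 F0 4F C4 1F.
Big-endian: lowest address holds the most-significant byte.
So the memory order matches the most-significant-first order: 76 F8 2D 30 F0 4F C4 1F.

76 F8 2D 30 F0 4F C4 1F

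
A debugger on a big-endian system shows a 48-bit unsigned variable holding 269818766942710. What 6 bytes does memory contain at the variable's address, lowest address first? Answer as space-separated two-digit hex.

269818766942710 in hexadecimal, padded to 48 bits, is 0xF56613C1E1F6.
Split into bytes (most-significant first): F5 66 13 C1 E1 F6.
In big-endian order the high byte comes first in memory.
So the memory order matches the most-significant-first order: F5 66 13 C1 E1 F6.

F5 66 13 C1 E1 F6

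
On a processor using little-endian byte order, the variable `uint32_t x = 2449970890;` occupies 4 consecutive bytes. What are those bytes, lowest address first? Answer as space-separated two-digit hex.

CA 96 07 92

2449970890 in hexadecimal, padded to 32 bits, is 0x920796CA.
Split into bytes (most-significant first): 92 07 96 CA.
In little-endian order the low byte comes first in memory.
So at ascending addresses the bytes are CA 96 07 92.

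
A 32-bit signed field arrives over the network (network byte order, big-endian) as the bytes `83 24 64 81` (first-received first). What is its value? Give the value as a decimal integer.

Big-endian: lowest address holds the most-significant byte.
The bytes are already most-significant first: 0x83246481.
Top bit is set, so as a signed 32-bit value this is 0x83246481 − 2^32 = -2094766975.

-2094766975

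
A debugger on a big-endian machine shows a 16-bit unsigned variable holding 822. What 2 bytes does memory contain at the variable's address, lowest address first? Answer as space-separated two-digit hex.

822 in hexadecimal, padded to 16 bits, is 0x0336.
Split into bytes (most-significant first): 03 36.
Big-endian stores the most-significant byte at the lowest address.
So the memory order matches the most-significant-first order: 03 36.

03 36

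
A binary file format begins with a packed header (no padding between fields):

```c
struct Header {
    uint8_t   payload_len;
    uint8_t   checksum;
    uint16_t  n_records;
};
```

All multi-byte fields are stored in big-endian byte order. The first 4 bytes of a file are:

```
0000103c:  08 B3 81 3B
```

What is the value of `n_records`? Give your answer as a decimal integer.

`n_records` follows `payload_len` (1 B), `checksum` (1 B), so it starts at offset 1 + 1 = 2 and occupies 2 bytes.
Bytes at offsets 2..3: 81 3B.
Big-endian: lowest address holds the most-significant byte.
The bytes are already most-significant first: 0x813B.
0x813B = 33083.

33083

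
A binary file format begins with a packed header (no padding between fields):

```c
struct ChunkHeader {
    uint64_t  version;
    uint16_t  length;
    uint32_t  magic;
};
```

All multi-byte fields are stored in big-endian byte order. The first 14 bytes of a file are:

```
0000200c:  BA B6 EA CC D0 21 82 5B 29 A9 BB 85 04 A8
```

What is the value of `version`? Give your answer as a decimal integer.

`version` is the first field, at byte offset 0, occupying 8 bytes.
Bytes at offsets 0..7: BA B6 EA CC D0 21 82 5B.
In big-endian order the high byte comes first in memory.
The bytes are already most-significant first: 0xBAB6EACCD021825B.
0xBAB6EACCD021825B = 13454199102202020443.

13454199102202020443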